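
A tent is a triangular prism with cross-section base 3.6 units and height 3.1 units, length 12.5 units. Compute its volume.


Shape: triangular prism
Triangle base = 3.6 units, triangle height = 3.1 units, prism length L = 12.5 units
Formula: V = (1/2 * b * h_tri) * L
Cross-section area = 0.5 * 3.6 * 3.1 = 5.58
V = 5.58 * 12.5
V = 69.75
69.75 units^3


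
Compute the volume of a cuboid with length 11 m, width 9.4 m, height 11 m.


Shape: rectangular prism
l = 11 m, w = 9.4 m, h = 11 m
Formula: V = l * w * h
V = 11 * 9.4 * 11
V = 103.4 * 11
V = 1137.4
1137.4 m^3


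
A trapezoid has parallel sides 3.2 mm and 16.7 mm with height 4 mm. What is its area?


Shape: trapezoid
Parallel sides a = 3.2 mm, b = 16.7 mm; Height h = 4 mm
Formula: A = (a + b) * h / 2
a + b = 3.2 + 16.7 = 19.9
A = 19.9 * 4 / 2
A = 79.6 / 2
A = 39.8
39.8 mm^2


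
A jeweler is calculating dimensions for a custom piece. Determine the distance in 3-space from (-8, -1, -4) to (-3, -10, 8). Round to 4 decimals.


3D distance between two points
P1 = (-8, -1, -4), P2 = (-3, -10, 8)
Formula: d = sqrt((x2-x1)^2 + (y2-y1)^2 + (z2-z1)^2)
dx = -3 - -8 = 5
dy = -10 - -1 = -9
dz = 8 - -4 = 12
dx^2 + dy^2 + dz^2 = 25 + 81 + 144 = 250
d = sqrt(250)
d = 15.8114
15.8114 units


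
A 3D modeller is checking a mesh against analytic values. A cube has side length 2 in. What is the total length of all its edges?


Shape: cube
Side s = 2 in
A cube has 12 edges, all equal.
Formula: total edge length = 12 * s
Total = 12 * 2
Total = 24
24 in


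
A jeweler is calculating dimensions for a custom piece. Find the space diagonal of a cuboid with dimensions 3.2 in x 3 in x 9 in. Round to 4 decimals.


Shape: rectangular box (space diagonal)
l = 3.2 in, w = 3 in, h = 9 in
Visualize: the diagonal of the base, then a right triangle with that diagonal and the height.
Formula: d = sqrt(l^2 + w^2 + h^2)
l^2 + w^2 + h^2 = 10.24 + 9 + 81 = 100.24
d = sqrt(100.24)
d = 10.012
10.012 in


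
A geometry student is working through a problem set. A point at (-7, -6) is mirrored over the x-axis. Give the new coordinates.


Transformation: reflection
Original point: (-7, -6)
Rule for reflection over the x-axis: (x, y) -> (x, -y)
Apply: (-7, -6) -> (-7, 6)
(-7, 6)


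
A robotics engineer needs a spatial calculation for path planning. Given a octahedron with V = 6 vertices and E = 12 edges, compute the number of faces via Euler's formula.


Polyhedron: octahedron
Euler's formula for convex polyhedra: V - E + F = 2
Given: V = 6 vertices and E = 12 edges
Solve for F:
F = 2 + E - V = 2 + 12 - 6 = 8
8 faces


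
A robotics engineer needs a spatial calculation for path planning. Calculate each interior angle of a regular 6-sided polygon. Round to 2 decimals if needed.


Shape: regular hexagon (6 sides)
Formula: interior angle = (n - 2) * 180 / n
(n - 2) = 4
(n - 2) * 180 = 720
angle = 720 / 6
angle = 120
120 degrees


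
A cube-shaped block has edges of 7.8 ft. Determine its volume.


Shape: cube
Side s = 7.8 ft
Formula: V = s^3
V = 7.8 * 7.8 * 7.8
V = 60.84 * 7.8
V = 474.552
474.552 ft^3


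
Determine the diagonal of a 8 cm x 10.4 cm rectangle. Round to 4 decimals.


Shape: rectangle (diagonal via Pythagoras)
Sides: 8 cm and 10.4 cm
Formula: d = sqrt(l^2 + w^2)
l^2 = 64, w^2 = 108.16
l^2 + w^2 = 172.16
d = sqrt(172.16)
d = 13.121
13.121 cm


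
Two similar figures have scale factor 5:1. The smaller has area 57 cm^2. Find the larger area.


Linear scale factor k = 5
Original area = 57 cm^2
Rule: under a linear scaling by k, areas scale by k^2.
k^2 = 5^2 = 25
New area = 57 * 25
New area = 1425
1425 cm^2


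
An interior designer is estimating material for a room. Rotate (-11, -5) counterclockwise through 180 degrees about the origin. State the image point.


Transformation: rotation about the origin
Original point: (-11, -5)
Rule for 180 deg: (x, y) -> (-x, -y)
Apply: (-11, -5) -> (11, 5)
(11, 5)


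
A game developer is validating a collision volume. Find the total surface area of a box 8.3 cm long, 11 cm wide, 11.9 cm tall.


Shape: rectangular prism
l = 8.3 cm, w = 11 cm, h = 11.9 cm
Formula: SA = 2(lw + lh + wh)
lw = 91.3, lh = 98.77, wh = 130.9
lw + lh + wh = 320.97
SA = 2 * 320.97
SA = 641.94
641.94 cm^2


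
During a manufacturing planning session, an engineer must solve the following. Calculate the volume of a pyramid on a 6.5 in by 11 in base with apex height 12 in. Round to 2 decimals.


Shape: rectangular pyramid
Base: 6.5 in x 11 in, Height h = 12 in
Formula: V = (1/3) * base_area * h
base_area = 6.5 * 11 = 71.5
base_area * h = 71.5 * 12 = 858
V = 858 / 3
V = 286
286 in^3


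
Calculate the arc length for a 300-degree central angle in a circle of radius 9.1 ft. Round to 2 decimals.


Shape: circular arc
Radius r = 9.1 ft, Angle = 300 degrees
Formula: L = (angle/360) * 2 * pi * r
2 * pi * r = 18.2 * pi
L = (300/360) * 18.2 * pi
L = 15.166667 * pi
L = 47.65
47.65 ft


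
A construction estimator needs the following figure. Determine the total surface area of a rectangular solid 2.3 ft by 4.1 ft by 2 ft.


Shape: rectangular prism
l = 2.3 ft, w = 4.1 ft, h = 2 ft
Formula: SA = 2(lw + lh + wh)
lw = 9.43, lh = 4.6, wh = 8.2
lw + lh + wh = 22.23
SA = 2 * 22.23
SA = 44.46
44.46 ft^2


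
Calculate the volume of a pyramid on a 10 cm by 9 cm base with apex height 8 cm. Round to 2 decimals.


Shape: rectangular pyramid
Base: 10 cm x 9 cm, Height h = 8 cm
Formula: V = (1/3) * base_area * h
base_area = 10 * 9 = 90
base_area * h = 90 * 8 = 720
V = 720 / 3
V = 240
240 cm^3


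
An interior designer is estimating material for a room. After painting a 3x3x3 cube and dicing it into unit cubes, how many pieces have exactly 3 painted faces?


Large cube: 3 x 3 x 3, cut into unit cubes.
Cubes with 3 painted faces are at the corners. A cube always has 8 corners.
Count = 8
8 unit cubes


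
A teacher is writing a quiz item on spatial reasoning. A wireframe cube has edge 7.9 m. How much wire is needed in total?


Shape: cube
Side s = 7.9 m
A cube has 12 edges, all equal.
Formula: total edge length = 12 * s
Total = 12 * 7.9
Total = 94.8
94.8 m


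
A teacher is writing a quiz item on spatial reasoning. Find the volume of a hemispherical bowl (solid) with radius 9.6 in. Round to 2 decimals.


Shape: hemisphere (half of a sphere)
Radius r = 9.6 in
Formula: V = (1/2) * (4/3) * pi * r^3 = (2/3) * pi * r^3
r^3 = 884.736
(2/3) * 884.736 = 589.824
V = 589.824 * pi
V = 1852.99
1852.99 in^3


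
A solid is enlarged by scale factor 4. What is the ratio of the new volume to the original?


Linear scale factor k = 4
Rule: under a linear scaling by k, volumes scale by k^3.
k^3 = 4 * 4 * 4
k^3 = 16 * 4
k^3 = 64
Volume scales by a factor of 64.
64 (dimensionless)


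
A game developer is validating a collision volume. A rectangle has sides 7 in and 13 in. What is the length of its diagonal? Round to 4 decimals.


Shape: rectangle (diagonal via Pythagoras)
Sides: 7 in and 13 in
Formula: d = sqrt(l^2 + w^2)
l^2 = 49, w^2 = 169
l^2 + w^2 = 218
d = sqrt(218)
d = 14.7648
14.7648 in


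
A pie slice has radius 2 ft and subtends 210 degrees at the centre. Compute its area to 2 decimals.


Shape: circular sector
Radius r = 2 ft, Angle = 210 degrees
Formula: A = (angle/360) * pi * r^2
r^2 = 4
Fraction of circle = 210/360
A = (210/360) * pi * 4
A = 2.333333 * pi
A = 7.33
7.33 ft^2


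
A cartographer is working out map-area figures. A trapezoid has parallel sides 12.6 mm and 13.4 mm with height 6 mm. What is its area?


Shape: trapezoid
Parallel sides a = 12.6 mm, b = 13.4 mm; Height h = 6 mm
Formula: A = (a + b) * h / 2
a + b = 12.6 + 13.4 = 26
A = 26 * 6 / 2
A = 156 / 2
A = 78
78 mm^2


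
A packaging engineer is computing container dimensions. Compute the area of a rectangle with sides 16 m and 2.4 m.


Shape: rectangle
Length l = 16 m, Width w = 2.4 m
Formula: A = l * w
A = 16 * 2.4
A = 38.4
38.4 m^2


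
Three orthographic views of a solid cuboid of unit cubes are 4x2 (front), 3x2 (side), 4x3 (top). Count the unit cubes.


Orthographic views of a solid rectangular block:
Front view 4 x 2 -> length = 4, height = 2
Side view 3 x 2 -> width = 3, height = 2 (consistent)
Top view 4 x 3 -> confirms length = 4, width = 3
The block is 4 x 3 x 2.
Total unit cubes = 4 * 3 * 2 = 24
24 unit cubes


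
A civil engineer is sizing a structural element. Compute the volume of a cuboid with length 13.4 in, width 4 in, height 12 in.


Shape: rectangular prism
l = 13.4 in, w = 4 in, h = 12 in
Formula: V = l * w * h
V = 13.4 * 4 * 12
V = 53.6 * 12
V = 643.2
643.2 in^3


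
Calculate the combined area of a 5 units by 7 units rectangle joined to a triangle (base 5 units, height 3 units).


Composite shape: rectangle + triangle
Rectangle area = 5 * 7 = 35
Triangle area = 0.5 * 5 * 3 = 7.5
Total = 35 + 7.5
Total = 42.5
42.5 units^2


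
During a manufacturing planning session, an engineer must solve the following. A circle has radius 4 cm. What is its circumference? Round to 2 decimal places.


Shape: circle
Radius r = 4 cm
Formula: C = 2 * pi * r
C = 2 * pi * 4
C = 8 * pi
C = 25.13
25.13 cm


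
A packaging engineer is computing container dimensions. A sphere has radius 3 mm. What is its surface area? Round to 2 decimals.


Shape: sphere
Radius r = 3 mm
Formula: SA = 4 * pi * r^2
r^2 = 9
SA = 4 * pi * 9
SA = 36 * pi
SA = 113.1
113.1 mm^2


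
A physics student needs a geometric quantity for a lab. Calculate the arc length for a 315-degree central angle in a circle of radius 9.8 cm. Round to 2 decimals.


Shape: circular arc
Radius r = 9.8 cm, Angle = 315 degrees
Formula: L = (angle/360) * 2 * pi * r
2 * pi * r = 19.6 * pi
L = (315/360) * 19.6 * pi
L = 17.15 * pi
L = 53.88
53.88 cm


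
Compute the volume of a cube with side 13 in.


Shape: cube
Side s = 13 in
Formula: V = s^3
V = 13 * 13 * 13
V = 169 * 13
V = 2197
2197 in^3


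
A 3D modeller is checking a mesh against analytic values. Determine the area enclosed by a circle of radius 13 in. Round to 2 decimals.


Shape: circle
Radius r = 13 in
Formula: A = pi * r^2
r^2 = 13^2 = 169
A = pi * 169
A = 530.93
530.93 in^2


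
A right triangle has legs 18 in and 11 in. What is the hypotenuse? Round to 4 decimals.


Shape: right triangle
Legs a = 18 in, b = 11 in
Formula: c = sqrt(a^2 + b^2)
a^2 = 324, b^2 = 121
a^2 + b^2 = 445
c = sqrt(445)
c = 21.095
21.095 in


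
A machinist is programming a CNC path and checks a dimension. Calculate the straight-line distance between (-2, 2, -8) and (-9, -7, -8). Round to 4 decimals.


3D distance between two points
P1 = (-2, 2, -8), P2 = (-9, -7, -8)
Formula: d = sqrt((x2-x1)^2 + (y2-y1)^2 + (z2-z1)^2)
dx = -9 - -2 = -7
dy = -7 - 2 = -9
dz = -8 - -8 = 0
dx^2 + dy^2 + dz^2 = 49 + 81 + 0 = 130
d = sqrt(130)
d = 11.4018
11.4018 units


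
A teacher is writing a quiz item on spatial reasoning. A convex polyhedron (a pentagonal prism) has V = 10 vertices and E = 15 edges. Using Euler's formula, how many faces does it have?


Polyhedron: pentagonal prism
Euler's formula for convex polyhedra: V - E + F = 2
Given: V = 10 vertices and E = 15 edges
Solve for F:
F = 2 + E - V = 2 + 15 - 10 = 7
7 faces


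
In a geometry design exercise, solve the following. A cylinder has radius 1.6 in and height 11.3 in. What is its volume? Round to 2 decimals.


Shape: cylinder
Radius r = 1.6 in, Height h = 11.3 in
Formula: V = pi * r^2 * h
r^2 = 2.56
V = pi * 2.56 * 11.3
V = 28.928 * pi
V = 90.88
90.88 in^3


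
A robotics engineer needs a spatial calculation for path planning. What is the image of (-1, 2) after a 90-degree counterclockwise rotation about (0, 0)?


Transformation: rotation about the origin
Original point: (-1, 2)
Rule for 90 deg counterclockwise: (x, y) -> (-y, x)
Apply: (-1, 2) -> (-2, -1)
(-2, -1)


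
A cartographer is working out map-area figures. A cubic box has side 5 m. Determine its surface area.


Shape: cube
Side s = 5 m
A cube has 6 square faces.
Formula: SA = 6 * s^2
s^2 = 25
SA = 6 * 25
SA = 150
150 m^2


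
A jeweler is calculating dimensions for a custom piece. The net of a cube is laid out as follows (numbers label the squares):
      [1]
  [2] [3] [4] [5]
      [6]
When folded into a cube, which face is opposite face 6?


Net: cross layout. Take square 3 as the base (bottom).
Fold the four squares in the horizontal row up around 3: 2 -> left, 4 -> right, 5 wraps to the top.
Fold 1 and 6 up from 3: 1 -> back, 6 -> front.
Opposite pairs are therefore: (1, 6), (2, 4), (3, 5).
Face 6 is opposite face 1.
face 1


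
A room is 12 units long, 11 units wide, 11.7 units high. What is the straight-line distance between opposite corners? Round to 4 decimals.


Shape: rectangular box (space diagonal)
l = 12 units, w = 11 units, h = 11.7 units
Visualize: the diagonal of the base, then a right triangle with that diagonal and the height.
Formula: d = sqrt(l^2 + w^2 + h^2)
l^2 + w^2 + h^2 = 144 + 121 + 136.89 = 401.89
d = sqrt(401.89)
d = 20.0472
20.0472 units


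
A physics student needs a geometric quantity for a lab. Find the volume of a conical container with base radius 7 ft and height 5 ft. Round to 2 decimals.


Shape: cone
Radius r = 7 ft, Height h = 5 ft
Formula: V = (1/3) * pi * r^2 * h
r^2 = 49
pi * r^2 * h = pi * 49 * 5 = 245 * pi
V = 245 * pi / 3
V = 256.56
256.56 ft^3


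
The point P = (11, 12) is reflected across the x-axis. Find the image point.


Transformation: reflection
Original point: (11, 12)
Rule for reflection over the x-axis: (x, y) -> (x, -y)
Apply: (11, 12) -> (11, -12)
(11, -12)


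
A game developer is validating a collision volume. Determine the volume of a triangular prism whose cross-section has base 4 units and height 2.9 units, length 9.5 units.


Shape: triangular prism
Triangle base = 4 units, triangle height = 2.9 units, prism length L = 9.5 units
Formula: V = (1/2 * b * h_tri) * L
Cross-section area = 0.5 * 4 * 2.9 = 5.8
V = 5.8 * 9.5
V = 55.1
55.1 units^3


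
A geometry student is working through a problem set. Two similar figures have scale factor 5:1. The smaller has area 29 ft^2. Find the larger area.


Linear scale factor k = 5
Original area = 29 ft^2
Rule: under a linear scaling by k, areas scale by k^2.
k^2 = 5^2 = 25
New area = 29 * 25
New area = 725
725 ft^2


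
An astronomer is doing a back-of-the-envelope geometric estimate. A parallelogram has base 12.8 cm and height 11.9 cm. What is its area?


Shape: parallelogram
Base b = 12.8 cm, Height h = 11.9 cm
Formula: A = b * h
A = 12.8 * 11.9
A = 152.32
152.32 cm^2


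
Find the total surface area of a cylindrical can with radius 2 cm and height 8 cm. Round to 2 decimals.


Shape: closed cylinder
Radius r = 2 cm, Height h = 8 cm
Formula: SA = 2*pi*r^2 + 2*pi*r*h = 2*pi*r*(r + h)
r + h = 10
2 * r * (r + h) = 2 * 2 * 10 = 40
SA = 40 * pi
SA = 125.66
125.66 cm^2


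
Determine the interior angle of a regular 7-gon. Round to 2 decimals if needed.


Shape: regular heptagon (7 sides)
Formula: interior angle = (n - 2) * 180 / n
(n - 2) = 5
(n - 2) * 180 = 900
angle = 900 / 7
angle = 128.57
128.57 degrees


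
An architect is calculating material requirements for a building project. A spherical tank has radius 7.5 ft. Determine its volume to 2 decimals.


Shape: sphere
Radius r = 7.5 ft
Formula: V = (4/3) * pi * r^3
r^3 = 421.875
(4/3) * 421.875 = 562.5
V = 562.5 * pi
V = 1767.15
1767.15 ft^3


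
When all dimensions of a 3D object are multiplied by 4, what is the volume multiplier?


Linear scale factor k = 4
Rule: under a linear scaling by k, volumes scale by k^3.
k^3 = 4 * 4 * 4
k^3 = 16 * 4
k^3 = 64
Volume scales by a factor of 64.
64 (dimensionless)


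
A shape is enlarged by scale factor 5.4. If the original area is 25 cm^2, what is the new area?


Linear scale factor k = 5.4
Original area = 25 cm^2
Rule: under a linear scaling by k, areas scale by k^2.
k^2 = 5.4^2 = 29.16
New area = 25 * 29.16
New area = 729
729 cm^2


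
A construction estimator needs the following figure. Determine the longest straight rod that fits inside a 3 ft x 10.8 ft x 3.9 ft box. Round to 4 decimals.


Shape: rectangular box (space diagonal)
l = 3 ft, w = 10.8 ft, h = 3.9 ft
Visualize: the diagonal of the base, then a right triangle with that diagonal and the height.
Formula: d = sqrt(l^2 + w^2 + h^2)
l^2 + w^2 + h^2 = 9 + 116.64 + 15.21 = 140.85
d = sqrt(140.85)
d = 11.868
11.868 ft


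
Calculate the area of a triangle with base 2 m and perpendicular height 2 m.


Shape: triangle
Base b = 2 m, Height h = 2 m
Formula: A = (1/2) * b * h
A = 0.5 * 2 * 2
A = 0.5 * 4
A = 2
2 m^2


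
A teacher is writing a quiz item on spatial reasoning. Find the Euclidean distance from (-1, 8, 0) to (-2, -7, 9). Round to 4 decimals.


3D distance between two points
P1 = (-1, 8, 0), P2 = (-2, -7, 9)
Formula: d = sqrt((x2-x1)^2 + (y2-y1)^2 + (z2-z1)^2)
dx = -2 - -1 = -1
dy = -7 - 8 = -15
dz = 9 - 0 = 9
dx^2 + dy^2 + dz^2 = 1 + 225 + 81 = 307
d = sqrt(307)
d = 17.5214
17.5214 units


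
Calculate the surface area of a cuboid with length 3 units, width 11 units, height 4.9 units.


Shape: rectangular prism
l = 3 units, w = 11 units, h = 4.9 units
Formula: SA = 2(lw + lh + wh)
lw = 33, lh = 14.7, wh = 53.9
lw + lh + wh = 101.6
SA = 2 * 101.6
SA = 203.2
203.2 units^2


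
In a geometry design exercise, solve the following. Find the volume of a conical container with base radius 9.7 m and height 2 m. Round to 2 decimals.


Shape: cone
Radius r = 9.7 m, Height h = 2 m
Formula: V = (1/3) * pi * r^2 * h
r^2 = 94.09
pi * r^2 * h = pi * 94.09 * 2 = 188.18 * pi
V = 188.18 * pi / 3
V = 197.06
197.06 m^3


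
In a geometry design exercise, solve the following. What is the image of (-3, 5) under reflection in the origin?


Transformation: reflection
Original point: (-3, 5)
Rule for reflection through the origin: (x, y) -> (-x, -y)
Apply: (-3, 5) -> (3, -5)
(3, -5)


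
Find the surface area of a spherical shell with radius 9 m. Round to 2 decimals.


Shape: sphere
Radius r = 9 m
Formula: SA = 4 * pi * r^2
r^2 = 81
SA = 4 * pi * 81
SA = 324 * pi
SA = 1017.88
1017.88 m^2


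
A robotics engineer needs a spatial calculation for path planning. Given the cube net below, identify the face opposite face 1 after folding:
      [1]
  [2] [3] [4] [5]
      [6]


Net: cross layout. Take square 3 as the base (bottom).
Fold the four squares in the horizontal row up around 3: 2 -> left, 4 -> right, 5 wraps to the top.
Fold 1 and 6 up from 3: 1 -> back, 6 -> front.
Opposite pairs are therefore: (1, 6), (2, 4), (3, 5).
Face 1 is opposite face 6.
face 6


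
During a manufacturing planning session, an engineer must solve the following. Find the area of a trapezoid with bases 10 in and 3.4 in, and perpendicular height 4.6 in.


Shape: trapezoid
Parallel sides a = 10 in, b = 3.4 in; Height h = 4.6 in
Formula: A = (a + b) * h / 2
a + b = 10 + 3.4 = 13.4
A = 13.4 * 4.6 / 2
A = 61.64 / 2
A = 30.82
30.82 in^2


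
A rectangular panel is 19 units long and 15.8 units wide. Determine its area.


Shape: rectangle
Length l = 19 units, Width w = 15.8 units
Formula: A = l * w
A = 19 * 15.8
A = 300.2
300.2 units^2


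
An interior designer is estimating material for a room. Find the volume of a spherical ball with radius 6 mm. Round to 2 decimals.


Shape: sphere
Radius r = 6 mm
Formula: V = (4/3) * pi * r^3
r^3 = 216
(4/3) * 216 = 288
V = 288 * pi
V = 904.78
904.78 mm^3


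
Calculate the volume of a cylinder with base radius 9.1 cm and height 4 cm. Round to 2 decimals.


Shape: cylinder
Radius r = 9.1 cm, Height h = 4 cm
Formula: V = pi * r^2 * h
r^2 = 82.81
V = pi * 82.81 * 4
V = 331.24 * pi
V = 1040.62
1040.62 cm^3


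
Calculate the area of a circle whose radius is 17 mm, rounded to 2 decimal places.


Shape: circle
Radius r = 17 mm
Formula: A = pi * r^2
r^2 = 17^2 = 289
A = pi * 289
A = 907.92
907.92 mm^2


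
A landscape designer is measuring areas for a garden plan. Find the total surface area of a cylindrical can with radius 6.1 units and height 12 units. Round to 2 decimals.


Shape: closed cylinder
Radius r = 6.1 units, Height h = 12 units
Formula: SA = 2*pi*r^2 + 2*pi*r*h = 2*pi*r*(r + h)
r + h = 18.1
2 * r * (r + h) = 2 * 6.1 * 18.1 = 220.82
SA = 220.82 * pi
SA = 693.73
693.73 units^2


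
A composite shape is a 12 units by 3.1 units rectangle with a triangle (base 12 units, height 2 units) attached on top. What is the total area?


Composite shape: rectangle + triangle
Rectangle area = 12 * 3.1 = 37.2
Triangle area = 0.5 * 12 * 2 = 12
Total = 37.2 + 12
Total = 49.2
49.2 units^2


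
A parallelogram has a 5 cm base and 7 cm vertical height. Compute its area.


Shape: parallelogram
Base b = 5 cm, Height h = 7 cm
Formula: A = b * h
A = 5 * 7
A = 35
35 cm^2


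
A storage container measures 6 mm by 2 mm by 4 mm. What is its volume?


Shape: rectangular prism
l = 6 mm, w = 2 mm, h = 4 mm
Formula: V = l * w * h
V = 6 * 2 * 4
V = 12 * 4
V = 48
48 mm^3


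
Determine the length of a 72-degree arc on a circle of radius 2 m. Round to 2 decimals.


Shape: circular arc
Radius r = 2 m, Angle = 72 degrees
Formula: L = (angle/360) * 2 * pi * r
2 * pi * r = 4 * pi
L = (72/360) * 4 * pi
L = 0.8 * pi
L = 2.51
2.51 m


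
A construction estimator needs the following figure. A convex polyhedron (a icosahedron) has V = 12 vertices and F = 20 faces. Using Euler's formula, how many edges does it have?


Polyhedron: icosahedron
Euler's formula for convex polyhedra: V - E + F = 2
Given: V = 12 vertices and F = 20 faces
Solve for E:
E = V + F - 2 = 12 + 20 - 2 = 30
30 edges


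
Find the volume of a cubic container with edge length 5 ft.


Shape: cube
Side s = 5 ft
Formula: V = s^3
V = 5 * 5 * 5
V = 25 * 5
V = 125
125 ft^3


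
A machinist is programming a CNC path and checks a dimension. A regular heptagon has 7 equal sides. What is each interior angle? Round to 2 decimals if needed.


Shape: regular heptagon (7 sides)
Formula: interior angle = (n - 2) * 180 / n
(n - 2) = 5
(n - 2) * 180 = 900
angle = 900 / 7
angle = 128.57
128.57 degrees


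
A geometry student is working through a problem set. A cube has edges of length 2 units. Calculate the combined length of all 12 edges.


Shape: cube
Side s = 2 units
A cube has 12 edges, all equal.
Formula: total edge length = 12 * s
Total = 12 * 2
Total = 24
24 units


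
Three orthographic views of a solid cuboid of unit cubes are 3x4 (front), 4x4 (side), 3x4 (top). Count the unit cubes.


Orthographic views of a solid rectangular block:
Front view 3 x 4 -> length = 3, height = 4
Side view 4 x 4 -> width = 4, height = 4 (consistent)
Top view 3 x 4 -> confirms length = 3, width = 4
The block is 3 x 4 x 4.
Total unit cubes = 3 * 4 * 4 = 48
48 unit cubes


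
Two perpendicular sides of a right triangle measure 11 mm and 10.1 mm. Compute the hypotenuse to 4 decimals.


Shape: right triangle
Legs a = 11 mm, b = 10.1 mm
Formula: c = sqrt(a^2 + b^2)
a^2 = 121, b^2 = 102.01
a^2 + b^2 = 223.01
c = sqrt(223.01)
c = 14.9335
14.9335 mm


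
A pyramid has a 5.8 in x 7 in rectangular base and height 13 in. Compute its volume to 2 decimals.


Shape: rectangular pyramid
Base: 5.8 in x 7 in, Height h = 13 in
Formula: V = (1/3) * base_area * h
base_area = 5.8 * 7 = 40.6
base_area * h = 40.6 * 13 = 527.8
V = 527.8 / 3
V = 175.93
175.93 in^3


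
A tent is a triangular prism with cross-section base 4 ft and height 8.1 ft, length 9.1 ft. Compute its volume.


Shape: triangular prism
Triangle base = 4 ft, triangle height = 8.1 ft, prism length L = 9.1 ft
Formula: V = (1/2 * b * h_tri) * L
Cross-section area = 0.5 * 4 * 8.1 = 16.2
V = 16.2 * 9.1
V = 147.42
147.42 ft^3


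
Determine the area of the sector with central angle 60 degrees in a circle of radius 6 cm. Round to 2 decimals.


Shape: circular sector
Radius r = 6 cm, Angle = 60 degrees
Formula: A = (angle/360) * pi * r^2
r^2 = 36
Fraction of circle = 60/360
A = (60/360) * pi * 36
A = 6 * pi
A = 18.85
18.85 cm^2


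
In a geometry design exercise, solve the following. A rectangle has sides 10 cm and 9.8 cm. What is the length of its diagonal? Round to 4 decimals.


Shape: rectangle (diagonal via Pythagoras)
Sides: 10 cm and 9.8 cm
Formula: d = sqrt(l^2 + w^2)
l^2 = 100, w^2 = 96.04
l^2 + w^2 = 196.04
d = sqrt(196.04)
d = 14.0014
14.0014 cm


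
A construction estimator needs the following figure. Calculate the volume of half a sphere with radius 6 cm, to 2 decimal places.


Shape: hemisphere (half of a sphere)
Radius r = 6 cm
Formula: V = (1/2) * (4/3) * pi * r^3 = (2/3) * pi * r^3
r^3 = 216
(2/3) * 216 = 144
V = 144 * pi
V = 452.39
452.39 cm^3


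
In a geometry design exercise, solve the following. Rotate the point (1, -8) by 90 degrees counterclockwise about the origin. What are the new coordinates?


Transformation: rotation about the origin
Original point: (1, -8)
Rule for 90 deg counterclockwise: (x, y) -> (-y, x)
Apply: (1, -8) -> (8, 1)
(8, 1)


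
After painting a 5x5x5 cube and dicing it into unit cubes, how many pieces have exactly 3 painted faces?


Large cube: 5 x 5 x 5, cut into unit cubes.
Cubes with 3 painted faces are at the corners. A cube always has 8 corners.
Count = 8
8 unit cubes


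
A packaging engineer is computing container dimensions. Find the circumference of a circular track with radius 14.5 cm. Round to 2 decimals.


Shape: circle
Radius r = 14.5 cm
Formula: C = 2 * pi * r
C = 2 * pi * 14.5
C = 29 * pi
C = 91.11
91.11 cm


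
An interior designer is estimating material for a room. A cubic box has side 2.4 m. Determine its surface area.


Shape: cube
Side s = 2.4 m
A cube has 6 square faces.
Formula: SA = 6 * s^2
s^2 = 5.76
SA = 6 * 5.76
SA = 34.56
34.56 m^2


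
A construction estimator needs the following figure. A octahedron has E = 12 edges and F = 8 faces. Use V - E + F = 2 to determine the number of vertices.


Polyhedron: octahedron
Euler's formula for convex polyhedra: V - E + F = 2
Given: E = 12 edges and F = 8 faces
Solve for V:
V = 2 + E - F = 2 + 12 - 8 = 6
6 vertices


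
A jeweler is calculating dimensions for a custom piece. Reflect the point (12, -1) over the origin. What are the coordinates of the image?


Transformation: reflection
Original point: (12, -1)
Rule for reflection through the origin: (x, y) -> (-x, -y)
Apply: (12, -1) -> (-12, 1)
(-12, 1)


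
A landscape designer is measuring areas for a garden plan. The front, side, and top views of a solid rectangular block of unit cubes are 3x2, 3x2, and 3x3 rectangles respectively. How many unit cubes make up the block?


Orthographic views of a solid rectangular block:
Front view 3 x 2 -> length = 3, height = 2
Side view 3 x 2 -> width = 3, height = 2 (consistent)
Top view 3 x 3 -> confirms length = 3, width = 3
The block is 3 x 3 x 2.
Total unit cubes = 3 * 3 * 2 = 18
18 unit cubes


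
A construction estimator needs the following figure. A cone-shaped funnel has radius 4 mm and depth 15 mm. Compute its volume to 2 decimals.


Shape: cone
Radius r = 4 mm, Height h = 15 mm
Formula: V = (1/3) * pi * r^2 * h
r^2 = 16
pi * r^2 * h = pi * 16 * 15 = 240 * pi
V = 240 * pi / 3
V = 251.33
251.33 mm^3


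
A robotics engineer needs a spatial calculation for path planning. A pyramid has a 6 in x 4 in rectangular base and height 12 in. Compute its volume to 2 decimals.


Shape: rectangular pyramid
Base: 6 in x 4 in, Height h = 12 in
Formula: V = (1/3) * base_area * h
base_area = 6 * 4 = 24
base_area * h = 24 * 12 = 288
V = 288 / 3
V = 96
96 in^3


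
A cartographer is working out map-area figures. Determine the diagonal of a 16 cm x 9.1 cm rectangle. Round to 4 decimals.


Shape: rectangle (diagonal via Pythagoras)
Sides: 16 cm and 9.1 cm
Formula: d = sqrt(l^2 + w^2)
l^2 = 256, w^2 = 82.81
l^2 + w^2 = 338.81
d = sqrt(338.81)
d = 18.4068
18.4068 cm


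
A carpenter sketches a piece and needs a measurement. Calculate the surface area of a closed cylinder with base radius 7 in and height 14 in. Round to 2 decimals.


Shape: closed cylinder
Radius r = 7 in, Height h = 14 in
Formula: SA = 2*pi*r^2 + 2*pi*r*h = 2*pi*r*(r + h)
r + h = 21
2 * r * (r + h) = 2 * 7 * 21 = 294
SA = 294 * pi
SA = 923.63
923.63 in^2


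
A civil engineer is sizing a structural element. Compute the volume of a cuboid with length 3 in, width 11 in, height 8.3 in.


Shape: rectangular prism
l = 3 in, w = 11 in, h = 8.3 in
Formula: V = l * w * h
V = 3 * 11 * 8.3
V = 33 * 8.3
V = 273.9
273.9 in^3


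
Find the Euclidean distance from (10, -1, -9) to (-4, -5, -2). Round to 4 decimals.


3D distance between two points
P1 = (10, -1, -9), P2 = (-4, -5, -2)
Formula: d = sqrt((x2-x1)^2 + (y2-y1)^2 + (z2-z1)^2)
dx = -4 - 10 = -14
dy = -5 - -1 = -4
dz = -2 - -9 = 7
dx^2 + dy^2 + dz^2 = 196 + 16 + 49 = 261
d = sqrt(261)
d = 16.1555
16.1555 units


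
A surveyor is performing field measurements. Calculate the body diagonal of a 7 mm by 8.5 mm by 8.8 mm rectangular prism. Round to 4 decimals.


Shape: rectangular box (space diagonal)
l = 7 mm, w = 8.5 mm, h = 8.8 mm
Visualize: the diagonal of the base, then a right triangle with that diagonal and the height.
Formula: d = sqrt(l^2 + w^2 + h^2)
l^2 + w^2 + h^2 = 49 + 72.25 + 77.44 = 198.69
d = sqrt(198.69)
d = 14.0957
14.0957 mm


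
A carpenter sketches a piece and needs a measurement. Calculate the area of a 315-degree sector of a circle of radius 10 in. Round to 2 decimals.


Shape: circular sector
Radius r = 10 in, Angle = 315 degrees
Formula: A = (angle/360) * pi * r^2
r^2 = 100
Fraction of circle = 315/360
A = (315/360) * pi * 100
A = 87.5 * pi
A = 274.89
274.89 in^2


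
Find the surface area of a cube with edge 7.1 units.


Shape: cube
Side s = 7.1 units
A cube has 6 square faces.
Formula: SA = 6 * s^2
s^2 = 50.41
SA = 6 * 50.41
SA = 302.46
302.46 units^2


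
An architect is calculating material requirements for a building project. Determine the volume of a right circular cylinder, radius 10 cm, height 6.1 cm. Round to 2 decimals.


Shape: cylinder
Radius r = 10 cm, Height h = 6.1 cm
Formula: V = pi * r^2 * h
r^2 = 100
V = pi * 100 * 6.1
V = 610 * pi
V = 1916.37
1916.37 cm^3


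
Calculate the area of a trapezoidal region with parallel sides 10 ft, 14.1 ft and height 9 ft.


Shape: trapezoid
Parallel sides a = 10 ft, b = 14.1 ft; Height h = 9 ft
Formula: A = (a + b) * h / 2
a + b = 10 + 14.1 = 24.1
A = 24.1 * 9 / 2
A = 216.9 / 2
A = 108.45
108.45 ft^2


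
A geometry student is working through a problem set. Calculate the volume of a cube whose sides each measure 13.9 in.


Shape: cube
Side s = 13.9 in
Formula: V = s^3
V = 13.9 * 13.9 * 13.9
V = 193.21 * 13.9
V = 2685.619
2685.619 in^3


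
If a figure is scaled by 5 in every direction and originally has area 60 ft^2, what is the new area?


Linear scale factor k = 5
Original area = 60 ft^2
Rule: under a linear scaling by k, areas scale by k^2.
k^2 = 5^2 = 25
New area = 60 * 25
New area = 1500
1500 ft^2


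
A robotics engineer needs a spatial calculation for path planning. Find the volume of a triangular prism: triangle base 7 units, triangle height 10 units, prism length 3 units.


Shape: triangular prism
Triangle base = 7 units, triangle height = 10 units, prism length L = 3 units
Formula: V = (1/2 * b * h_tri) * L
Cross-section area = 0.5 * 7 * 10 = 35
V = 35 * 3
V = 105
105 units^3


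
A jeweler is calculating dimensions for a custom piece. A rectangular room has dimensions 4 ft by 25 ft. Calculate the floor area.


Shape: rectangle
Length l = 4 ft, Width w = 25 ft
Formula: A = l * w
A = 4 * 25
A = 100
100 ft^2


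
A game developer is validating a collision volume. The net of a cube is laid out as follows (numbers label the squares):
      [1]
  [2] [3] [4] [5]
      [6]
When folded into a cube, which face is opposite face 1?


Net: cross layout. Take square 3 as the base (bottom).
Fold the four squares in the horizontal row up around 3: 2 -> left, 4 -> right, 5 wraps to the top.
Fold 1 and 6 up from 3: 1 -> back, 6 -> front.
Opposite pairs are therefore: (1, 6), (2, 4), (3, 5).
Face 1 is opposite face 6.
face 6


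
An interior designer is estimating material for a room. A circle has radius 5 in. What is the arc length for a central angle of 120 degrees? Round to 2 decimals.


Shape: circular arc
Radius r = 5 in, Angle = 120 degrees
Formula: L = (angle/360) * 2 * pi * r
2 * pi * r = 10 * pi
L = (120/360) * 10 * pi
L = 3.333333 * pi
L = 10.47
10.47 in


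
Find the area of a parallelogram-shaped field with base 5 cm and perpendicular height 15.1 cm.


Shape: parallelogram
Base b = 5 cm, Height h = 15.1 cm
Formula: A = b * h
A = 5 * 15.1
A = 75.5
75.5 cm^2


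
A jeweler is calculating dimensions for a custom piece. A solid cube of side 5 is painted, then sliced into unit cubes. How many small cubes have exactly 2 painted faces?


Large cube: 5 x 5 x 5, cut into unit cubes.
n = 5, so n - 2 = 3
Cubes with 2 painted faces lie along the edges, excluding corners.
A cube has 12 edges; each contributes (n - 2) = 3 such cubes.
Count = 12 * 3 = 36
36 unit cubes


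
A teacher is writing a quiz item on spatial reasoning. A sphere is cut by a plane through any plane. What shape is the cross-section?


Solid: sphere
Cutting plane: through any plane
Visualize the intersection of the plane with the solid's surface.
The boundary of the cut region is a circle.
circle


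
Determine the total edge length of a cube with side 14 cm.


Shape: cube
Side s = 14 cm
A cube has 12 edges, all equal.
Formula: total edge length = 12 * s
Total = 12 * 14
Total = 168
168 cm


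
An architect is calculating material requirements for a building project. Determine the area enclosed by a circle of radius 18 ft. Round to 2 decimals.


Shape: circle
Radius r = 18 ft
Formula: A = pi * r^2
r^2 = 18^2 = 324
A = pi * 324
A = 1017.88
1017.88 ft^2


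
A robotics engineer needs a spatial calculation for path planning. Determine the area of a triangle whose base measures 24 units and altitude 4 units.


Shape: triangle
Base b = 24 units, Height h = 4 units
Formula: A = (1/2) * b * h
A = 0.5 * 24 * 4
A = 0.5 * 96
A = 48
48 units^2


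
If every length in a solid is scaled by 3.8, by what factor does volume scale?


Linear scale factor k = 3.8
Rule: under a linear scaling by k, volumes scale by k^3.
k^3 = 3.8 * 3.8 * 3.8
k^3 = 14.44 * 3.8
k^3 = 54.872
Volume scales by a factor of 54.872.
54.872 (dimensionless)


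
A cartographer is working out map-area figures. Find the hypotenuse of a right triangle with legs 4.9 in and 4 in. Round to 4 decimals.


Shape: right triangle
Legs a = 4.9 in, b = 4 in
Formula: c = sqrt(a^2 + b^2)
a^2 = 24.01, b^2 = 16
a^2 + b^2 = 40.01
c = sqrt(40.01)
c = 6.3253
6.3253 in


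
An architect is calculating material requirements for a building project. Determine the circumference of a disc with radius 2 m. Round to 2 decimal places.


Shape: circle
Radius r = 2 m
Formula: C = 2 * pi * r
C = 2 * pi * 2
C = 4 * pi
C = 12.57
12.57 m


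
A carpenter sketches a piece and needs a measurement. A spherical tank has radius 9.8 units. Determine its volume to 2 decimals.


Shape: sphere
Radius r = 9.8 units
Formula: V = (4/3) * pi * r^3
r^3 = 941.192
(4/3) * 941.192 = 1254.922667
V = 1254.922667 * pi
V = 3942.46
3942.46 units^3


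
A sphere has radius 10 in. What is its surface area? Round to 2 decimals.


Shape: sphere
Radius r = 10 in
Formula: SA = 4 * pi * r^2
r^2 = 100
SA = 4 * pi * 100
SA = 400 * pi
SA = 1256.64
1256.64 in^2


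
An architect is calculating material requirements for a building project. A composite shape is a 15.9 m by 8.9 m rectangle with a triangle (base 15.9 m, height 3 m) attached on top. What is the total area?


Composite shape: rectangle + triangle
Rectangle area = 15.9 * 8.9 = 141.51
Triangle area = 0.5 * 15.9 * 3 = 23.85
Total = 141.51 + 23.85
Total = 165.36
165.36 m^2


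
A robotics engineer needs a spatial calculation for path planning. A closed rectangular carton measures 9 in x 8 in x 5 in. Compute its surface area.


Shape: rectangular prism
l = 9 in, w = 8 in, h = 5 in
Formula: SA = 2(lw + lh + wh)
lw = 72, lh = 45, wh = 40
lw + lh + wh = 157
SA = 2 * 157
SA = 314
314 in^2


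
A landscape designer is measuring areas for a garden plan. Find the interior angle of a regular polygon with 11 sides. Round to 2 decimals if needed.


Shape: regular hendecagon (11 sides)
Formula: interior angle = (n - 2) * 180 / n
(n - 2) = 9
(n - 2) * 180 = 1620
angle = 1620 / 11
angle = 147.27
147.27 degrees


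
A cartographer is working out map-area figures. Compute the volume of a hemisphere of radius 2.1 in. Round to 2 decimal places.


Shape: hemisphere (half of a sphere)
Radius r = 2.1 in
Formula: V = (1/2) * (4/3) * pi * r^3 = (2/3) * pi * r^3
r^3 = 9.261
(2/3) * 9.261 = 6.174
V = 6.174 * pi
V = 19.4
19.4 in^3


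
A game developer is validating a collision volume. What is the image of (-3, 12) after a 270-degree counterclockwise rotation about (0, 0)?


Transformation: rotation about the origin
Original point: (-3, 12)
Rule for 270 deg counterclockwise: (x, y) -> (y, -x)
Apply: (-3, 12) -> (12, 3)
(12, 3)


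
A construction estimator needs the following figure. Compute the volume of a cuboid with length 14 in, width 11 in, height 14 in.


Shape: rectangular prism
l = 14 in, w = 11 in, h = 14 in
Formula: V = l * w * h
V = 14 * 11 * 14
V = 154 * 14
V = 2156
2156 in^3


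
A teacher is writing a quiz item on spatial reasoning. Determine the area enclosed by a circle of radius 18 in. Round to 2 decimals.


Shape: circle
Radius r = 18 in
Formula: A = pi * r^2
r^2 = 18^2 = 324
A = pi * 324
A = 1017.88
1017.88 in^2


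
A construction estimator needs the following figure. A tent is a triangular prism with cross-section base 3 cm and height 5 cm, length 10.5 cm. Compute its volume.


Shape: triangular prism
Triangle base = 3 cm, triangle height = 5 cm, prism length L = 10.5 cm
Formula: V = (1/2 * b * h_tri) * L
Cross-section area = 0.5 * 3 * 5 = 7.5
V = 7.5 * 10.5
V = 78.75
78.75 cm^3


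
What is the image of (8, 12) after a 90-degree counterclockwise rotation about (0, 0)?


Transformation: rotation about the origin
Original point: (8, 12)
Rule for 90 deg counterclockwise: (x, y) -> (-y, x)
Apply: (8, 12) -> (-12, 8)
(-12, 8)


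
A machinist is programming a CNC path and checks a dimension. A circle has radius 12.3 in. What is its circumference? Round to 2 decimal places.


Shape: circle
Radius r = 12.3 in
Formula: C = 2 * pi * r
C = 2 * pi * 12.3
C = 24.6 * pi
C = 77.28
77.28 in


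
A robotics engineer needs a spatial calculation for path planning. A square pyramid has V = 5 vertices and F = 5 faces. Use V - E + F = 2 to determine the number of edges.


Polyhedron: square pyramid
Euler's formula for convex polyhedra: V - E + F = 2
Given: V = 5 vertices and F = 5 faces
Solve for E:
E = V + F - 2 = 5 + 5 - 2 = 8
8 edges


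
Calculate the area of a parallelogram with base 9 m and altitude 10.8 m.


Shape: parallelogram
Base b = 9 m, Height h = 10.8 m
Formula: A = b * h
A = 9 * 10.8
A = 97.2
97.2 m^2


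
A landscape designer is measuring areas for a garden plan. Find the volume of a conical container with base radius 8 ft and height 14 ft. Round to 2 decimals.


Shape: cone
Radius r = 8 ft, Height h = 14 ft
Formula: V = (1/3) * pi * r^2 * h
r^2 = 64
pi * r^2 * h = pi * 64 * 14 = 896 * pi
V = 896 * pi / 3
V = 938.29
938.29 ft^3


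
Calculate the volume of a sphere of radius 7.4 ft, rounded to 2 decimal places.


Shape: sphere
Radius r = 7.4 ft
Formula: V = (4/3) * pi * r^3
r^3 = 405.224
(4/3) * 405.224 = 540.298667
V = 540.298667 * pi
V = 1697.4
1697.4 ft^3


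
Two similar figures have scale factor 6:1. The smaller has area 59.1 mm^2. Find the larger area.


Linear scale factor k = 6
Original area = 59.1 mm^2
Rule: under a linear scaling by k, areas scale by k^2.
k^2 = 6^2 = 36
New area = 59.1 * 36
New area = 2127.6
2127.6 mm^2
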